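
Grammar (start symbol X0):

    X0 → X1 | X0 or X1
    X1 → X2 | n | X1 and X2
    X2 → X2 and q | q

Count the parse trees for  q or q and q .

Parse trees for q or q and q:
  [X0 [X0 [X1 [X2 q]]] or [X1 [X2 [X2 q] and q]]]
  [X0 [X0 [X1 [X2 q]]] or [X1 [X1 [X2 q]] and [X2 q]]]

2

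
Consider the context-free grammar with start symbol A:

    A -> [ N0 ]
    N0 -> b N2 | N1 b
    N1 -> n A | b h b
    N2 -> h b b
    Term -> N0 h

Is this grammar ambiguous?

Ambiguous

Witness: [ b h b b ]

Derivation 1: A ⇒ [ N0 ] ⇒ [ b N2 ] ⇒ [ b h b b ]
Derivation 2: A ⇒ [ N0 ] ⇒ [ N1 b ] ⇒ [ b h b b ]

Two distinct leftmost derivations for the same string.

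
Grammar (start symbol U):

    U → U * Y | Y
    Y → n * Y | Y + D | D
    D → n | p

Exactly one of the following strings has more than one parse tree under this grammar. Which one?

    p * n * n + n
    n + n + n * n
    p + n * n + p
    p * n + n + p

p * n * n + n: 3 trees
n + n + n * n: 1 tree
p + n * n + p: 1 tree
p * n + n + p: 1 tree

p * n * n + n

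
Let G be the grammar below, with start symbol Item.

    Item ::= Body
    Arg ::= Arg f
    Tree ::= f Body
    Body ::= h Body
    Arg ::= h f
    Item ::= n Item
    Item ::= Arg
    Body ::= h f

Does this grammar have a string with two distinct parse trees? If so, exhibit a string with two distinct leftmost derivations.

Witness: h f

Derivation 1: Item ⇒ Body ⇒ h f
Derivation 2: Item ⇒ Arg ⇒ h f

Two distinct leftmost derivations for the same string.

Ambiguous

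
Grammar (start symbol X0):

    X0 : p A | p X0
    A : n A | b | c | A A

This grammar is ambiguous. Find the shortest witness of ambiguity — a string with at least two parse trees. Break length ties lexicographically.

length 2: no string has ≥2 trees
length 3: no string has ≥2 trees
length 4: p b b b has 2 parse trees

Two derivations of p b b b:
  X0 ⇒ p A ⇒ p A A ⇒ p b A ⇒ p b A A ⇒ p b b A ⇒ p b b b
  X0 ⇒ p A ⇒ p A A ⇒ p A A A ⇒ p b A A ⇒ p b b A ⇒ p b b b

p b b b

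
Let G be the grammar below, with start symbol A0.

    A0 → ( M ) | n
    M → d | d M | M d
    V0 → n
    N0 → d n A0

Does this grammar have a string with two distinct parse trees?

Ambiguous

Witness: ( d d )

Derivation 1: A0 ⇒ ( M ) ⇒ ( d M ) ⇒ ( d d )
Derivation 2: A0 ⇒ ( M ) ⇒ ( M d ) ⇒ ( d d )

Two distinct leftmost derivations for the same string.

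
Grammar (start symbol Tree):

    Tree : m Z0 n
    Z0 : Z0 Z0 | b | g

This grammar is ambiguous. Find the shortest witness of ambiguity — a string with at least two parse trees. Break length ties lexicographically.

length 3: no string has ≥2 trees
length 4: no string has ≥2 trees
length 5: m b b b n has 2 parse trees

Two derivations of m b b b n:
  Tree ⇒ m Z0 n ⇒ m Z0 Z0 n ⇒ m Z0 Z0 Z0 n ⇒ m b Z0 Z0 n ⇒ m b b Z0 n ⇒ m b b b n
  Tree ⇒ m Z0 n ⇒ m Z0 Z0 n ⇒ m b Z0 n ⇒ m b Z0 Z0 n ⇒ m b b Z0 n ⇒ m b b b n

m b b b n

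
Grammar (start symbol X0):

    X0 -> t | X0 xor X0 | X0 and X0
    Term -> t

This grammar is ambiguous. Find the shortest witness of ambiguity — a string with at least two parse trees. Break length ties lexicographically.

t and t and t

length 1: no string has ≥2 trees
length 3: no string has ≥2 trees
length 5: t and t and t has 2 parse trees

Two derivations of t and t and t:
  X0 ⇒ X0 and X0 ⇒ t and X0 ⇒ t and X0 and X0 ⇒ t and t and X0 ⇒ t and t and t
  X0 ⇒ X0 and X0 ⇒ X0 and X0 and X0 ⇒ t and X0 and X0 ⇒ t and t and X0 ⇒ t and t and t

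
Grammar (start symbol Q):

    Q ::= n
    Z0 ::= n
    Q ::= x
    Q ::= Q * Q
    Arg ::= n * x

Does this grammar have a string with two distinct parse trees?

Ambiguous

Witness: n * n * n

Derivation 1: Q ⇒ Q * Q ⇒ n * Q ⇒ n * Q * Q ⇒ n * n * Q ⇒ n * n * n
Derivation 2: Q ⇒ Q * Q ⇒ Q * Q * Q ⇒ n * Q * Q ⇒ n * n * Q ⇒ n * n * n

Two distinct leftmost derivations for the same string.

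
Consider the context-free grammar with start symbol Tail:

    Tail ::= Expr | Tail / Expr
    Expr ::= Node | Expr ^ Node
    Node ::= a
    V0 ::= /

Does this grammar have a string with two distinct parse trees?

Unambiguous

(V0 is unreachable from Tail, so its rules don't affect L(Tail).) The grammar is stratified — Tail handles '/' (left-recursive), Expr handles '^', Node atoms. Each operator has a fixed associativity and precedence level, so every string has one parse.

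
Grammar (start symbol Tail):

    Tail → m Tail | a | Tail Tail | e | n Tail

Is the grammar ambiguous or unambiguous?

Witness: a a a

Derivation 1: Tail ⇒ Tail Tail ⇒ a Tail ⇒ a Tail Tail ⇒ a a Tail ⇒ a a a
Derivation 2: Tail ⇒ Tail Tail ⇒ Tail Tail Tail ⇒ a Tail Tail ⇒ a a Tail ⇒ a a a

Two distinct leftmost derivations for the same string.

Ambiguous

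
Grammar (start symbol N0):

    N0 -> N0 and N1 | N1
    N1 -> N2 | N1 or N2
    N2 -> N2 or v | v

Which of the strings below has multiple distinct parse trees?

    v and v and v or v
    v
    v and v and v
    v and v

v and v and v or v

v and v and v or v: 2 trees
v: 1 tree
v and v and v: 1 tree
v and v: 1 tree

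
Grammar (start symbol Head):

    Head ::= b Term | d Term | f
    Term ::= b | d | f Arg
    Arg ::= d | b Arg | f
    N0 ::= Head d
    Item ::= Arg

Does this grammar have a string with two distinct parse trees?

(N0, Item are unreachable from Head, so their rules don't affect L(Head).) Restricted to the reachable nonterminals, every rule has the form A → t or A → t B, and no two rules for the same A share a first terminal. The grammar encodes a DFA — one run per string.

Unambiguous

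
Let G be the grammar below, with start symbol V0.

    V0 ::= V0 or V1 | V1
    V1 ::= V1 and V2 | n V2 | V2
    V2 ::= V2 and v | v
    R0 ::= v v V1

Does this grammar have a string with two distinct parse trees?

Witness: v and v

Derivation 1: V0 ⇒ V1 ⇒ V1 and V2 ⇒ V2 and V2 ⇒ v and V2 ⇒ v and v
Derivation 2: V0 ⇒ V1 ⇒ V2 ⇒ V2 and v ⇒ v and v

Two distinct leftmost derivations for the same string.

Ambiguous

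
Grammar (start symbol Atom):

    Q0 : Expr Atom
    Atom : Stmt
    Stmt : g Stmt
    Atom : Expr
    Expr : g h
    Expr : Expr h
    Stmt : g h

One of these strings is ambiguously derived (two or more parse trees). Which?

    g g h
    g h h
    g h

g g h: 1 tree
g h h: 1 tree
g h: 2 trees

g h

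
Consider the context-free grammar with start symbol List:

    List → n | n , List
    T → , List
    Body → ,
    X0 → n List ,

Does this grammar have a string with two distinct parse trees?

Only List is reachable from List; ignoring the rest: Right-recursive list with a separator: after each atom, whether the separator follows determines the rule. One parse per string.

Unambiguous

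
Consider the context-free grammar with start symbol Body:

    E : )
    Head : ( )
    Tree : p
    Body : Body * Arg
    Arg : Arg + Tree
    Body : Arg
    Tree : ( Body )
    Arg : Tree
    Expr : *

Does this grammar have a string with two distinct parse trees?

Unambiguous

Only Body, Arg, Tree are reachable from Body; ignoring the rest: This is a standard precedence ladder (Body over Arg over Tree), with each level left-recursive on its own operator ('*' at Body, '+' at Arg). That structure is LR(1), hence unambiguous.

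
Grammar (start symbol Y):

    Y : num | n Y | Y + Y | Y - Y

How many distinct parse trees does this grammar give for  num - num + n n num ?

2

Parse trees for num - num + n n num:
  [Y [Y [Y num] - [Y num]] + [Y n [Y n [Y num]]]]
  [Y [Y num] - [Y [Y num] + [Y n [Y n [Y num]]]]]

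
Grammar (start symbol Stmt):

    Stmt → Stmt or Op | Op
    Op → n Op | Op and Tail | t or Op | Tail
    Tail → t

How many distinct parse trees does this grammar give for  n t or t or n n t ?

Parse trees for n t or t or n n t:
  [Stmt [Stmt [Op n [Op [Tail t]]]] or [Op t or [Op n [Op n [Op [Tail t]]]]]]
  [Stmt [Stmt [Stmt [Op n [Op [Tail t]]]] or [Op [Tail t]]] or [Op n [Op n [Op [Tail t]]]]]
  [Stmt [Stmt [Op n [Op t or [Op [Tail t]]]]] or [Op n [Op n [Op [Tail t]]]]]
  [Stmt [Op n [Op t or [Op t or [Op n [Op n [Op [Tail t]]]]]]]]

4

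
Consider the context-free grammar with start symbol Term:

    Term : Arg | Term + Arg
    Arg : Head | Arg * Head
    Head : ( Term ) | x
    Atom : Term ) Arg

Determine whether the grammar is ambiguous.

(Atom is unreachable from Term, so its rules don't affect L(Term).) Term → Term + Arg | Arg  ;  Arg → Arg * Head | Head  — a left-associative chain with Head at the bottom. Each string factors uniquely by precedence.

Unambiguous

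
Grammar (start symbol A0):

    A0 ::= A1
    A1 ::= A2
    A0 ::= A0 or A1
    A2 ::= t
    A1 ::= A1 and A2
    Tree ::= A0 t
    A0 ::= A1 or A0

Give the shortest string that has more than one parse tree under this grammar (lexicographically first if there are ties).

length 1: no string has ≥2 trees
length 3: t or t has 2 parse trees

Two derivations of t or t:
  A0 ⇒ A0 or A1 ⇒ A1 or A1 ⇒ A2 or A1 ⇒ t or A1 ⇒ t or A2 ⇒ t or t
  A0 ⇒ A1 or A0 ⇒ A2 or A0 ⇒ t or A0 ⇒ t or A1 ⇒ t or A2 ⇒ t or t

t or t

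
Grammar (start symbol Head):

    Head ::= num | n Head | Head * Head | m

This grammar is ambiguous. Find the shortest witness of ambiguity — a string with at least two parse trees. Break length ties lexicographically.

n m * m

length 1: no string has ≥2 trees
length 2: no string has ≥2 trees
length 3: no string has ≥2 trees
length 4: n m * m has 2 parse trees

Two derivations of n m * m:
  Head ⇒ n Head ⇒ n Head * Head ⇒ n m * Head ⇒ n m * m
  Head ⇒ Head * Head ⇒ n Head * Head ⇒ n m * Head ⇒ n m * m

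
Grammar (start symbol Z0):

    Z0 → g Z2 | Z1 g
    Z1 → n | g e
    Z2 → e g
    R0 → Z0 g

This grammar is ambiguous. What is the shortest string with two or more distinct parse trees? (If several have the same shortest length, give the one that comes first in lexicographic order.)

g e g

length 2: no string has ≥2 trees
length 3: g e g has 2 parse trees

Two derivations of g e g:
  Z0 ⇒ g Z2 ⇒ g e g
  Z0 ⇒ Z1 g ⇒ g e g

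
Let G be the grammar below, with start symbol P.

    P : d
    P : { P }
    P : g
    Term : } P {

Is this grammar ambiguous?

Unambiguous

(Term is unreachable from P, so its rules don't affect L(P).) Each string is a nest of matched brackets around a single atom. An opening bracket forces the recursive rule; an atom forces the base rule.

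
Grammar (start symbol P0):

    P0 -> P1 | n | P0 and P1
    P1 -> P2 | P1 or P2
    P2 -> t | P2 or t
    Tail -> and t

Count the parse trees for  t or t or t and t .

4

Parse trees for t or t or t and t:
  [P0 [P0 [P1 [P2 [P2 [P2 t] or t] or t]]] and [P1 [P2 t]]]
  [P0 [P0 [P1 [P1 [P2 t]] or [P2 [P2 t] or t]]] and [P1 [P2 t]]]
  [P0 [P0 [P1 [P1 [P2 [P2 t] or t]] or [P2 t]]] and [P1 [P2 t]]]
  [P0 [P0 [P1 [P1 [P1 [P2 t]] or [P2 t]] or [P2 t]]] and [P1 [P2 t]]]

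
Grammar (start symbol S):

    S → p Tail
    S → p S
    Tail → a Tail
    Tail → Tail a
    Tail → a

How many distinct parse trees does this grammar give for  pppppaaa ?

Parse trees for pppppaaa:
  [S p [S p [S p [S p [S p [Tail a [Tail a [Tail a]]]]]]]]
  [S p [S p [S p [S p [S p [Tail a [Tail [Tail a] a]]]]]]]
  [S p [S p [S p [S p [S p [Tail [Tail a [Tail a]] a]]]]]]
  [S p [S p [S p [S p [S p [Tail [Tail [Tail a] a] a]]]]]]

4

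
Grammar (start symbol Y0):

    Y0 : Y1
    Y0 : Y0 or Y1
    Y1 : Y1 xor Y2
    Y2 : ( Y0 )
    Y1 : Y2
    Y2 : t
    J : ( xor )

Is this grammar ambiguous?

(J is unreachable from Y0, so its rules don't affect L(Y0).) Y0 → Y0 or Y1 | Y1  ;  Y1 → Y1 xor Y2 | Y2  — a left-associative chain with Y2 at the bottom. Each string factors uniquely by precedence.

Unambiguous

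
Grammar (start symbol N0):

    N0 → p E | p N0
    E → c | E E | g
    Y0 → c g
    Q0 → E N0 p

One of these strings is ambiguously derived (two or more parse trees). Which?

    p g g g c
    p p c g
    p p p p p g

p g g g c: 5 trees
p p c g: 1 tree
p p p p p g: 1 tree

p g g g c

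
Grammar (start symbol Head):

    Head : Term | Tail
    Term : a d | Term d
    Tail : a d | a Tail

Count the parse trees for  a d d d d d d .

1

Parse trees for a d d d d d d:
  [Head [Term [Term [Term [Term [Term [Term a d] d] d] d] d] d]]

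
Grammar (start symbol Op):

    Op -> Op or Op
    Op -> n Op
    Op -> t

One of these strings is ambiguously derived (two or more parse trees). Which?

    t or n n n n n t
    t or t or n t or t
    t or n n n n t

t or t or n t or t

t or n n n n n t: 1 tree
t or t or n t or t: 7 trees
t or n n n n t: 1 tree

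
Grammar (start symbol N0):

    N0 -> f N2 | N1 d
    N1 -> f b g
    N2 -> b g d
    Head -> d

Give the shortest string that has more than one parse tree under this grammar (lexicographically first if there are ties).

length 4: f b g d has 2 parse trees

Two derivations of f b g d:
  N0 ⇒ f N2 ⇒ f b g d
  N0 ⇒ N1 d ⇒ f b g d

f b g d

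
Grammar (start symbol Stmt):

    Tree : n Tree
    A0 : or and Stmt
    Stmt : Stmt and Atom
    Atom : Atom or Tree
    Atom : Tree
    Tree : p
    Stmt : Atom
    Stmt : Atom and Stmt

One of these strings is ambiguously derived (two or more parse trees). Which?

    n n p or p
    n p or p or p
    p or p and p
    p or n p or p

n n p or p: 1 tree
n p or p or p: 1 tree
p or p and p: 2 trees
p or n p or p: 1 tree

p or p and p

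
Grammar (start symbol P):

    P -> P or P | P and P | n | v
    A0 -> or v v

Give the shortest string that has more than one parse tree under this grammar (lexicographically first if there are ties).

n and n and n

length 1: no string has ≥2 trees
length 3: no string has ≥2 trees
length 5: n and n and n has 2 parse trees

Two derivations of n and n and n:
  P ⇒ P and P ⇒ P and P and P ⇒ n and P and P ⇒ n and n and P ⇒ n and n and n
  P ⇒ P and P ⇒ n and P ⇒ n and P and P ⇒ n and n and P ⇒ n and n and n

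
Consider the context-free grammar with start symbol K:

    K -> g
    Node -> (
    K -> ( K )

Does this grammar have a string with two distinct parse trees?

(Node is unreachable from K, so its rules don't affect L(K).) L(K) is { openⁿ atom closeⁿ : n ≥ 0 }. The bracket depth fixes n, and the derivation is forced at every step.

Unambiguous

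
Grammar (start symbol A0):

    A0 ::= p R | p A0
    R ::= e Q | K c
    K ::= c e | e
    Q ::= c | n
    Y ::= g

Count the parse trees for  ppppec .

Parse trees for ppppec:
  [A0 p [A0 p [A0 p [A0 p [R e [Q c]]]]]]
  [A0 p [A0 p [A0 p [A0 p [R [K e] c]]]]]

2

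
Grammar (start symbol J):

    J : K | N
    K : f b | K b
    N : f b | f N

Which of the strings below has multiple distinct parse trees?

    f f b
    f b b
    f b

f f b: 1 tree
f b b: 1 tree
f b: 2 trees

f b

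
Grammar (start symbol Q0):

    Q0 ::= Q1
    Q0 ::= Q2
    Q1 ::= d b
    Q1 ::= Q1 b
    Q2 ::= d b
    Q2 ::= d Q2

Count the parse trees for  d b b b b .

Parse trees for d b b b b:
  [Q0 [Q1 [Q1 [Q1 [Q1 d b] b] b] b]]

1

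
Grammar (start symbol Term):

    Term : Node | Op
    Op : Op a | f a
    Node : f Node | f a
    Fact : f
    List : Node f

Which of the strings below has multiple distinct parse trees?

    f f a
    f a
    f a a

f f a: 1 tree
f a: 2 trees
f a a: 1 tree

f a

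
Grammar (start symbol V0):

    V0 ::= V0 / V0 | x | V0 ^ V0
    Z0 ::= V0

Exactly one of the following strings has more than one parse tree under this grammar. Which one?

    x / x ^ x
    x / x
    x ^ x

x / x ^ x: 2 trees
x / x: 1 tree
x ^ x: 1 tree

x / x ^ x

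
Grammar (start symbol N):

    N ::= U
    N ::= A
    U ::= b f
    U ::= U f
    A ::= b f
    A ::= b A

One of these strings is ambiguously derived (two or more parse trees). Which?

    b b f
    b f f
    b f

b f

b b f: 1 tree
b f f: 1 tree
b f: 2 trees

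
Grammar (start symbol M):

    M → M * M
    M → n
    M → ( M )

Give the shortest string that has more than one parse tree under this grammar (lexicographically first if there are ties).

length 1: no string has ≥2 trees
length 3: no string has ≥2 trees
length 5: n * n * n has 2 parse trees

Two derivations of n * n * n:
  M ⇒ M * M ⇒ M * M * M ⇒ n * M * M ⇒ n * n * M ⇒ n * n * n
  M ⇒ M * M ⇒ n * M ⇒ n * M * M ⇒ n * n * M ⇒ n * n * n

n * n * n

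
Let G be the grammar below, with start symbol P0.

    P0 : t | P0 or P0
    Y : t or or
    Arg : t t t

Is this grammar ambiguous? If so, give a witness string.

Ambiguous

Witness: t or t or t

Derivation 1: P0 ⇒ P0 or P0 ⇒ t or P0 ⇒ t or P0 or P0 ⇒ t or t or P0 ⇒ t or t or t
Derivation 2: P0 ⇒ P0 or P0 ⇒ P0 or P0 or P0 ⇒ t or P0 or P0 ⇒ t or t or P0 ⇒ t or t or t

Two distinct leftmost derivations for the same string.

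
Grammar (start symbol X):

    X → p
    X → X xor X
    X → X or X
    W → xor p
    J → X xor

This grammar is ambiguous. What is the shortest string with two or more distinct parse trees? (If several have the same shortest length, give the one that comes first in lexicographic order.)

length 1: no string has ≥2 trees
length 3: no string has ≥2 trees
length 5: p or p or p has 2 parse trees

Two derivations of p or p or p:
  X ⇒ X or X ⇒ p or X ⇒ p or X or X ⇒ p or p or X ⇒ p or p or p
  X ⇒ X or X ⇒ X or X or X ⇒ p or X or X ⇒ p or p or X ⇒ p or p or p

p or p or p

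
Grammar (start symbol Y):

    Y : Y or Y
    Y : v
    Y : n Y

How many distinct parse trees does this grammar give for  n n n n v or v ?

Parse trees for n n n n v or v:
  [Y [Y n [Y n [Y n [Y n [Y v]]]]] or [Y v]]
  [Y n [Y [Y n [Y n [Y n [Y v]]]] or [Y v]]]
  [Y n [Y n [Y [Y n [Y n [Y v]]] or [Y v]]]]
  [Y n [Y n [Y n [Y [Y n [Y v]] or [Y v]]]]]
  [Y n [Y n [Y n [Y n [Y [Y v] or [Y v]]]]]]

5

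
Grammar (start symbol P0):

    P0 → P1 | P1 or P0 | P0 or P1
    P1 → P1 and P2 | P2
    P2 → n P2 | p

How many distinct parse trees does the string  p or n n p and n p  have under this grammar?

Parse trees for p or n n p and n p:
  [P0 [P1 [P2 p]] or [P0 [P1 [P1 [P2 n [P2 n [P2 p]]]] and [P2 n [P2 p]]]]]
  [P0 [P0 [P1 [P2 p]]] or [P1 [P1 [P2 n [P2 n [P2 p]]]] and [P2 n [P2 p]]]]

2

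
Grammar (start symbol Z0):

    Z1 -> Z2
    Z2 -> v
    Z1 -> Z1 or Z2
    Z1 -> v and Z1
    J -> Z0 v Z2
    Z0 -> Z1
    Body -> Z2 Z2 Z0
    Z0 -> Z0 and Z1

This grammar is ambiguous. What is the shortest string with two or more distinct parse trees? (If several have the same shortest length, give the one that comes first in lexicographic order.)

length 1: no string has ≥2 trees
length 3: v and v has 2 parse trees

Two derivations of v and v:
  Z0 ⇒ Z1 ⇒ v and Z1 ⇒ v and Z2 ⇒ v and v
  Z0 ⇒ Z0 and Z1 ⇒ Z1 and Z1 ⇒ Z2 and Z1 ⇒ v and Z1 ⇒ v and Z2 ⇒ v and v

v and v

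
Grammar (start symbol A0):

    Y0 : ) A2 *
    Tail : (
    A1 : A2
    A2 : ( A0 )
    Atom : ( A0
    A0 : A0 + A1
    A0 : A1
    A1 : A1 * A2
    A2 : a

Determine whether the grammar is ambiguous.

Unambiguous

(Y0, Atom, Tail are unreachable from A0, so their rules don't affect L(A0).) This is a standard precedence ladder (A0 over A1 over A2), with each level left-recursive on its own operator ('+' at A0, '*' at A1). That structure is LR(1), hence unambiguous.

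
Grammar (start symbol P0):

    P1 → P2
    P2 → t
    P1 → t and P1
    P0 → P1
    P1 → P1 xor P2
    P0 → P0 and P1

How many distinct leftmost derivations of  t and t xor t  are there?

Parse trees for t and t xor t:
  [P0 [P1 t and [P1 [P1 [P2 t]] xor [P2 t]]]]
  [P0 [P1 [P1 t and [P1 [P2 t]]] xor [P2 t]]]
  [P0 [P0 [P1 [P2 t]]] and [P1 [P1 [P2 t]] xor [P2 t]]]

3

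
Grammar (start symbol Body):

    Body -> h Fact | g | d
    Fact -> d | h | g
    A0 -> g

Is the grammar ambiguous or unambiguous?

Unambiguous

Only Body, Fact are reachable from Body; ignoring the rest: The reachable rules are right-linear with at most one rule per (nonterminal, next-terminal) pair. Each input token forces the next rule, so parsing is deterministic.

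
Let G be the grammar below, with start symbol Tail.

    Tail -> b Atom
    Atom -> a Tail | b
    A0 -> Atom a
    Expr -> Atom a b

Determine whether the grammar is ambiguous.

Unambiguous

(A0, Expr are unreachable from Tail, so their rules don't affect L(Tail).) Restricted to the reachable nonterminals, every rule has the form A → t or A → t B, and no two rules for the same A share a first terminal. The grammar encodes a DFA — one run per string.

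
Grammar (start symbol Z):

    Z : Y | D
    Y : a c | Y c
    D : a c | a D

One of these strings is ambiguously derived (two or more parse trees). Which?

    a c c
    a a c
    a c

a c c: 1 tree
a a c: 1 tree
a c: 2 trees

a c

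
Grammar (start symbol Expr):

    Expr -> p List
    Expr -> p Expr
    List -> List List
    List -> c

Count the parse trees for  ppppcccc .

5

Parse trees for ppppcccc:
  [Expr p [Expr p [Expr p [Expr p [List [List c] [List [List c] [List [List c] [List c]]]]]]]]
  [Expr p [Expr p [Expr p [Expr p [List [List c] [List [List [List c] [List c]] [List c]]]]]]]
  [Expr p [Expr p [Expr p [Expr p [List [List [List c] [List c]] [List [List c] [List c]]]]]]]
  [Expr p [Expr p [Expr p [Expr p [List [List [List c] [List [List c] [List c]]] [List c]]]]]]
  [Expr p [Expr p [Expr p [Expr p [List [List [List [List c] [List c]] [List c]] [List c]]]]]]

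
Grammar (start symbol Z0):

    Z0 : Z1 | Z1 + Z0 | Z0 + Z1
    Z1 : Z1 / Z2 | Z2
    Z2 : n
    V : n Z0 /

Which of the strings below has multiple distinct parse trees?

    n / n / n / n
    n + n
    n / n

n + n

n / n / n / n: 1 tree
n + n: 2 trees
n / n: 1 tree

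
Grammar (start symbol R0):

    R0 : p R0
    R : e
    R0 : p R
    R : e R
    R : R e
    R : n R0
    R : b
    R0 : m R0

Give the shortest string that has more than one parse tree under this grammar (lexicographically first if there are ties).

p e e

length 2: no string has ≥2 trees
length 3: p e e has 2 parse trees

Two derivations of p e e:
  R0 ⇒ p R ⇒ p e R ⇒ p e e
  R0 ⇒ p R ⇒ p R e ⇒ p e e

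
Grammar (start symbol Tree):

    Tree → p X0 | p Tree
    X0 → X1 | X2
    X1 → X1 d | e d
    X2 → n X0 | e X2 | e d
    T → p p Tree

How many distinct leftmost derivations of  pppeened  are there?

Parse trees for pppeened:
  [Tree p [Tree p [Tree p [X0 [X2 e [X2 e [X2 n [X0 [X1 e d]]]]]]]]]
  [Tree p [Tree p [Tree p [X0 [X2 e [X2 e [X2 n [X0 [X2 e d]]]]]]]]]

2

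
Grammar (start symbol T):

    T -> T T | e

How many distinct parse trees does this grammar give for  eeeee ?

Parse trees for eeeee (showing first 6 of 14):
  [T [T e] [T [T e] [T [T e] [T [T e] [T e]]]]]
  [T [T e] [T [T e] [T [T [T e] [T e]] [T e]]]]
  [T [T e] [T [T [T e] [T e]] [T [T e] [T e]]]]
  [T [T e] [T [T [T e] [T [T e] [T e]]] [T e]]]
  [T [T e] [T [T [T [T e] [T e]] [T e]] [T e]]]
  [T [T [T e] [T e]] [T [T e] [T [T e] [T e]]]]

14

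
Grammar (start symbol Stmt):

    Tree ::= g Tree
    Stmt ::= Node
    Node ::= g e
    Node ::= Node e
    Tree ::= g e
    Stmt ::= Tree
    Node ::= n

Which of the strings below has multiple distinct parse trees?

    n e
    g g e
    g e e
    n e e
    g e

g e

n e: 1 tree
g g e: 1 tree
g e e: 1 tree
n e e: 1 tree
g e: 2 trees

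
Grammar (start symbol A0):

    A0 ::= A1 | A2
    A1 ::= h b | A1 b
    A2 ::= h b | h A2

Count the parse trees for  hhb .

1

Parse trees for hhb:
  [A0 [A2 h [A2 h b]]]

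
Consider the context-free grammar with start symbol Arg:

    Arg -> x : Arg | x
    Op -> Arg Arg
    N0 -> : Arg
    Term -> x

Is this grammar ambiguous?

Only Arg is reachable from Arg; ignoring the rest: Right-recursive list with a separator: after each atom, whether the separator follows determines the rule. One parse per string.

Unambiguous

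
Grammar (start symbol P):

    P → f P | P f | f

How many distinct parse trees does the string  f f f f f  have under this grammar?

16

Parse trees for f f f f f (showing first 6 of 16):
  [P f [P f [P f [P f [P f]]]]]
  [P f [P f [P f [P [P f] f]]]]
  [P f [P f [P [P f [P f]] f]]]
  [P f [P f [P [P [P f] f] f]]]
  [P f [P [P f [P f [P f]]] f]]
  [P f [P [P f [P [P f] f]] f]]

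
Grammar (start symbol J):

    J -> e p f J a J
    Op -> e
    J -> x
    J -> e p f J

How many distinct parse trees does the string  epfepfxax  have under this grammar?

2

Parse trees for epfepfxax:
  [J e p f [J e p f [J x]] a [J x]]
  [J e p f [J e p f [J x] a [J x]]]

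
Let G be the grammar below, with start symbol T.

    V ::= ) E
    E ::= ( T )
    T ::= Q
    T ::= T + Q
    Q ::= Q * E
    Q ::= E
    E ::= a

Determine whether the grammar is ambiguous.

Unambiguous

Only T, Q, E are reachable from T; ignoring the rest: The grammar is stratified — T handles '+' (left-recursive), Q handles '*', E atoms. Each operator has a fixed associativity and precedence level, so every string has one parse.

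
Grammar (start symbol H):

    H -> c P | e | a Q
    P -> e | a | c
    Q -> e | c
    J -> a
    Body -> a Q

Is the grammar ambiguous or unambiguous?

Unambiguous

Only H, P, Q are reachable from H; ignoring the rest: Each reachable nonterminal has at most one production per leading terminal, and all productions are right-linear; the derivation is determined token-by-token.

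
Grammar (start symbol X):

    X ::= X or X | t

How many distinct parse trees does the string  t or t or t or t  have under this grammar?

Parse trees for t or t or t or t:
  [X [X t] or [X [X t] or [X [X t] or [X t]]]]
  [X [X t] or [X [X [X t] or [X t]] or [X t]]]
  [X [X [X t] or [X t]] or [X [X t] or [X t]]]
  [X [X [X t] or [X [X t] or [X t]]] or [X t]]
  [X [X [X [X t] or [X t]] or [X t]] or [X t]]

5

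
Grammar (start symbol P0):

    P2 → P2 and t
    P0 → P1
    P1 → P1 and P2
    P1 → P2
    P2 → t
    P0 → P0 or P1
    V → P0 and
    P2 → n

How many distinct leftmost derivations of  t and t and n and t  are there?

Parse trees for t and t and n and t:
  [P0 [P1 [P1 [P1 [P2 t]] and [P2 t]] and [P2 [P2 n] and t]]]
  [P0 [P1 [P1 [P2 [P2 t] and t]] and [P2 [P2 n] and t]]]
  [P0 [P1 [P1 [P1 [P1 [P2 t]] and [P2 t]] and [P2 n]] and [P2 t]]]
  [P0 [P1 [P1 [P1 [P2 [P2 t] and t]] and [P2 n]] and [P2 t]]]

4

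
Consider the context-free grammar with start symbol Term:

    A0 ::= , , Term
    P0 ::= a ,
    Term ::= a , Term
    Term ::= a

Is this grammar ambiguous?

Only Term is reachable from Term; ignoring the rest: Right-recursive list with a separator: after each atom, whether the separator follows determines the rule. One parse per string.

Unambiguous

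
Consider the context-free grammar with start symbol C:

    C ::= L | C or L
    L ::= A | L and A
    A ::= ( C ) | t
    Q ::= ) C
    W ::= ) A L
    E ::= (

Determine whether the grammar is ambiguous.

Unambiguous

Only C, L, A are reachable from C; ignoring the rest: This is a standard precedence ladder (C over L over A), with each level left-recursive on its own operator ('or' at C, 'and' at L). That structure is LR(1), hence unambiguous.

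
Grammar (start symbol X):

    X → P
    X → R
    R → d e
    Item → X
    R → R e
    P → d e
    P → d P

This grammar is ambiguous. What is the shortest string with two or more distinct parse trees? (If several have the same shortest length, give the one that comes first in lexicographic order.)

length 2: d e has 2 parse trees

Two derivations of d e:
  X ⇒ P ⇒ d e
  X ⇒ R ⇒ d e

d e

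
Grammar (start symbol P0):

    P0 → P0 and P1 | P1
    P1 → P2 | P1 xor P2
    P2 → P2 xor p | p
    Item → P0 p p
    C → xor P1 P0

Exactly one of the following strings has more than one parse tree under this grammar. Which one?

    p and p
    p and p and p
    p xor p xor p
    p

p and p: 1 tree
p and p and p: 1 tree
p xor p xor p: 4 trees
p: 1 tree

p xor p xor p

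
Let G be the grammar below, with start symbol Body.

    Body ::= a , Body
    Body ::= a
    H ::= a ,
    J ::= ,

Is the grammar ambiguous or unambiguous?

(J, H are unreachable from Body, so their rules don't affect L(Body).) Right-recursive list with a separator: after each atom, whether the separator follows determines the rule. One parse per string.

Unambiguous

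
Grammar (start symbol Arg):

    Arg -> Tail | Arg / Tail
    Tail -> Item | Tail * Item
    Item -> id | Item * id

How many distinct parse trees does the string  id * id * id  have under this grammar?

4

Parse trees for id * id * id:
  [Arg [Tail [Item [Item [Item id] * id] * id]]]
  [Arg [Tail [Tail [Item id]] * [Item [Item id] * id]]]
  [Arg [Tail [Tail [Item [Item id] * id]] * [Item id]]]
  [Arg [Tail [Tail [Tail [Item id]] * [Item id]] * [Item id]]]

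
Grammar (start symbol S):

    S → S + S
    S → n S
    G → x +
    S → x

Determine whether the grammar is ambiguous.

Witness: n x + x

Derivation 1: S ⇒ S + S ⇒ n S + S ⇒ n x + S ⇒ n x + x
Derivation 2: S ⇒ n S ⇒ n S + S ⇒ n x + S ⇒ n x + x

Two distinct leftmost derivations for the same string.

Ambiguous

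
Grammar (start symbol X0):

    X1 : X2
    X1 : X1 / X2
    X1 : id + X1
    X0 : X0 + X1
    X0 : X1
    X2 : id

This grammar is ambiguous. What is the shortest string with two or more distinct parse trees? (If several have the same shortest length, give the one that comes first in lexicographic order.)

id + id

length 1: no string has ≥2 trees
length 3: id + id has 2 parse trees

Two derivations of id + id:
  X0 ⇒ X0 + X1 ⇒ X1 + X1 ⇒ X2 + X1 ⇒ id + X1 ⇒ id + X2 ⇒ id + id
  X0 ⇒ X1 ⇒ id + X1 ⇒ id + X2 ⇒ id + id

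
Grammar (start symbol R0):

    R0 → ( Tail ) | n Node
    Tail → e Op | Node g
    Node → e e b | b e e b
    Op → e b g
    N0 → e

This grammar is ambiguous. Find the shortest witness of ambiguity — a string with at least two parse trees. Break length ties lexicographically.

length 4: no string has ≥2 trees
length 5: no string has ≥2 trees
length 6: ( e e b g ) has 2 parse trees

Two derivations of ( e e b g ):
  R0 ⇒ ( Tail ) ⇒ ( e Op ) ⇒ ( e e b g )
  R0 ⇒ ( Tail ) ⇒ ( Node g ) ⇒ ( e e b g )

( e e b g )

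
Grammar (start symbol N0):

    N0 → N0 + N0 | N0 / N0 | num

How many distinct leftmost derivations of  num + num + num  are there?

2

Parse trees for num + num + num:
  [N0 [N0 num] + [N0 [N0 num] + [N0 num]]]
  [N0 [N0 [N0 num] + [N0 num]] + [N0 num]]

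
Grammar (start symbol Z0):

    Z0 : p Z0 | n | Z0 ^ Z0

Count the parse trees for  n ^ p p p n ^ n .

5

Parse trees for n ^ p p p n ^ n:
  [Z0 [Z0 n] ^ [Z0 p [Z0 p [Z0 p [Z0 [Z0 n] ^ [Z0 n]]]]]]
  [Z0 [Z0 n] ^ [Z0 p [Z0 p [Z0 [Z0 p [Z0 n]] ^ [Z0 n]]]]]
  [Z0 [Z0 n] ^ [Z0 p [Z0 [Z0 p [Z0 p [Z0 n]]] ^ [Z0 n]]]]
  [Z0 [Z0 n] ^ [Z0 [Z0 p [Z0 p [Z0 p [Z0 n]]]] ^ [Z0 n]]]
  [Z0 [Z0 [Z0 n] ^ [Z0 p [Z0 p [Z0 p [Z0 n]]]]] ^ [Z0 n]]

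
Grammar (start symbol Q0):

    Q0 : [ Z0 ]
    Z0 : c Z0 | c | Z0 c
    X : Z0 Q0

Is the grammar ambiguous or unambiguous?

Witness: [ c c ]

Derivation 1: Q0 ⇒ [ Z0 ] ⇒ [ c Z0 ] ⇒ [ c c ]
Derivation 2: Q0 ⇒ [ Z0 ] ⇒ [ Z0 c ] ⇒ [ c c ]

Two distinct leftmost derivations for the same string.

Ambiguous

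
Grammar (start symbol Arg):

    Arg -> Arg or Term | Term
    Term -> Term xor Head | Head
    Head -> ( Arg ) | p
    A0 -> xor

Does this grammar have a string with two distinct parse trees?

(A0 is unreachable from Arg, so its rules don't affect L(Arg).) The grammar is stratified — Arg handles 'or' (left-recursive), Term handles 'xor', Head atoms. Each operator has a fixed associativity and precedence level, so every string has one parse.

Unambiguous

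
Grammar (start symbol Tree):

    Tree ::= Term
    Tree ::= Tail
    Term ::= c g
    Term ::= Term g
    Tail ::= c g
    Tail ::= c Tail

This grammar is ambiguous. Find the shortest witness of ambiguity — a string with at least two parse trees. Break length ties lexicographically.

length 2: c g has 2 parse trees

Two derivations of c g:
  Tree ⇒ Term ⇒ c g
  Tree ⇒ Tail ⇒ c g

c g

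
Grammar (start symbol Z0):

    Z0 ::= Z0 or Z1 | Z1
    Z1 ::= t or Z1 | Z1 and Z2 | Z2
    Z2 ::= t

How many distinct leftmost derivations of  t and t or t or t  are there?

2

Parse trees for t and t or t or t:
  [Z0 [Z0 [Z1 [Z1 [Z2 t]] and [Z2 t]]] or [Z1 t or [Z1 [Z2 t]]]]
  [Z0 [Z0 [Z0 [Z1 [Z1 [Z2 t]] and [Z2 t]]] or [Z1 [Z2 t]]] or [Z1 [Z2 t]]]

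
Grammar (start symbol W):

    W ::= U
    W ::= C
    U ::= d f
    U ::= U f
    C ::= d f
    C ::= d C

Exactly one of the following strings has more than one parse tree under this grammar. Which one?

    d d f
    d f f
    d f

d f

d d f: 1 tree
d f f: 1 tree
d f: 2 trees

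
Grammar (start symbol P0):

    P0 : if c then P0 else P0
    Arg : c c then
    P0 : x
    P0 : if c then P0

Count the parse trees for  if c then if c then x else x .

Parse trees for if c then if c then x else x:
  [P0 if c then [P0 if c then [P0 x]] else [P0 x]]
  [P0 if c then [P0 if c then [P0 x] else [P0 x]]]

2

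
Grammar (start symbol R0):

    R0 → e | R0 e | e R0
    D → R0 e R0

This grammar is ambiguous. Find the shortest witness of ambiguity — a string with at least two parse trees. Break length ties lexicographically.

length 1: no string has ≥2 trees
length 2: e e has 2 parse trees

Two derivations of e e:
  R0 ⇒ R0 e ⇒ e e
  R0 ⇒ e R0 ⇒ e e

e e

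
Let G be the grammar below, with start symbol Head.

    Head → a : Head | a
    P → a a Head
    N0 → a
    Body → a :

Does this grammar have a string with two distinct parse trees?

Unambiguous

(P, N0, Body are unreachable from Head, so their rules don't affect L(Head).) The reachable grammar is A → atom sep A | atom. Each atom is followed by either the separator (recurse) or end-of-string (stop) — no choice point.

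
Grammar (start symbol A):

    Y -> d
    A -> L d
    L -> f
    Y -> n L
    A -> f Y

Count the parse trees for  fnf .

1

Parse trees for fnf:
  [A f [Y n [L f]]]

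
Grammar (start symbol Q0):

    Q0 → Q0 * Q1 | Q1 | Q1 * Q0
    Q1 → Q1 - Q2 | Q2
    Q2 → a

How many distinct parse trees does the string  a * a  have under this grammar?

2

Parse trees for a * a:
  [Q0 [Q0 [Q1 [Q2 a]]] * [Q1 [Q2 a]]]
  [Q0 [Q1 [Q2 a]] * [Q0 [Q1 [Q2 a]]]]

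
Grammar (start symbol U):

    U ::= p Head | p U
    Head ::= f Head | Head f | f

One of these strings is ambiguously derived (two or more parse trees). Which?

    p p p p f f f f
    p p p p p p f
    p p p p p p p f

p p p p f f f f: 8 trees
p p p p p p f: 1 tree
p p p p p p p f: 1 tree

p p p p f f f f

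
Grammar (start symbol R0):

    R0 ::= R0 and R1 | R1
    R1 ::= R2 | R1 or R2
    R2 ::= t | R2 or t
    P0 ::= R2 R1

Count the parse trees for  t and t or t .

2

Parse trees for t and t or t:
  [R0 [R0 [R1 [R2 t]]] and [R1 [R2 [R2 t] or t]]]
  [R0 [R0 [R1 [R2 t]]] and [R1 [R1 [R2 t]] or [R2 t]]]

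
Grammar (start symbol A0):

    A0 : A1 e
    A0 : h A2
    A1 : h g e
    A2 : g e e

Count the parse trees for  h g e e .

2

Parse trees for h g e e:
  [A0 [A1 h g e] e]
  [A0 h [A2 g e e]]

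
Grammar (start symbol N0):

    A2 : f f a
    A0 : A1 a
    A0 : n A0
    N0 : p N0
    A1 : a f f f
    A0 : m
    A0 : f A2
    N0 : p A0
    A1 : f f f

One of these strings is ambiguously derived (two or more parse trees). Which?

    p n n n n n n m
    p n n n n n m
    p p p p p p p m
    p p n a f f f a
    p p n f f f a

p n n n n n n m: 1 tree
p n n n n n m: 1 tree
p p p p p p p m: 1 tree
p p n a f f f a: 1 tree
p p n f f f a: 2 trees

p p n f f f a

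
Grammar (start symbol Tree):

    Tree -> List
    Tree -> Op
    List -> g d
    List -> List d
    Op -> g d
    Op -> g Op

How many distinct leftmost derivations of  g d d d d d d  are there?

1

Parse trees for g d d d d d d:
  [Tree [List [List [List [List [List [List g d] d] d] d] d] d]]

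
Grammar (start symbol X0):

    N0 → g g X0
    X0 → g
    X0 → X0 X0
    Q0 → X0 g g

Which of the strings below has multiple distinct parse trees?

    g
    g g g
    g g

g: 1 tree
g g g: 2 trees
g g: 1 tree

g g g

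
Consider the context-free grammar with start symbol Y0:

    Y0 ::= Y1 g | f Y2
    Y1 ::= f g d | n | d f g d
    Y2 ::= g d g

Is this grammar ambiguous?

Witness: f g d g

Derivation 1: Y0 ⇒ Y1 g ⇒ f g d g
Derivation 2: Y0 ⇒ f Y2 ⇒ f g d g

Two distinct leftmost derivations for the same string.

Ambiguous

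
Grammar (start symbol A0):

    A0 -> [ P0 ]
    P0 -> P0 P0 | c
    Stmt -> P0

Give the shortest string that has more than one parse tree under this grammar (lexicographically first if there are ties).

[ c c c ]

length 3: no string has ≥2 trees
length 4: no string has ≥2 trees
length 5: [ c c c ] has 2 parse trees

Two derivations of [ c c c ]:
  A0 ⇒ [ P0 ] ⇒ [ P0 P0 ] ⇒ [ P0 P0 P0 ] ⇒ [ c P0 P0 ] ⇒ [ c c P0 ] ⇒ [ c c c ]
  A0 ⇒ [ P0 ] ⇒ [ P0 P0 ] ⇒ [ c P0 ] ⇒ [ c P0 P0 ] ⇒ [ c c P0 ] ⇒ [ c c c ]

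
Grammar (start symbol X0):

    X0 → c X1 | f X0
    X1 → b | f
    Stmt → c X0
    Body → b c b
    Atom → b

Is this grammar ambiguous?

Unambiguous

Only X0, X1 are reachable from X0; ignoring the rest: Each reachable nonterminal has at most one production per leading terminal, and all productions are right-linear; the derivation is determined token-by-token.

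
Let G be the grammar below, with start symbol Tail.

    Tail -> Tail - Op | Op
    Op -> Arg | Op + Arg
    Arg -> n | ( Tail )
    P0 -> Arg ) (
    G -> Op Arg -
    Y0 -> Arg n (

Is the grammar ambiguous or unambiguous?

(P0, G, Y0 are unreachable from Tail, so their rules don't affect L(Tail).) This is a standard precedence ladder (Tail over Op over Arg), with each level left-recursive on its own operator ('-' at Tail, '+' at Op). That structure is LR(1), hence unambiguous.

Unambiguous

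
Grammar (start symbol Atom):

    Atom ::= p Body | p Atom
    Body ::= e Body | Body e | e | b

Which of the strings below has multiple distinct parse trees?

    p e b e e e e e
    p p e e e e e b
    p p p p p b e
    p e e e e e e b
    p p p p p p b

p e b e e e e e

p e b e e e e e: 6 trees
p p e e e e e b: 1 tree
p p p p p b e: 1 tree
p e e e e e e b: 1 tree
p p p p p p b: 1 tree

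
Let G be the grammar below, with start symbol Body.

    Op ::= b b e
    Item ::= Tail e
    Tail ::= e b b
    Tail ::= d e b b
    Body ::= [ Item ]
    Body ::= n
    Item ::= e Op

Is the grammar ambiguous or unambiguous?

Ambiguous

Witness: [ e b b e ]

Derivation 1: Body ⇒ [ Item ] ⇒ [ Tail e ] ⇒ [ e b b e ]
Derivation 2: Body ⇒ [ Item ] ⇒ [ e Op ] ⇒ [ e b b e ]

Two distinct leftmost derivations for the same string.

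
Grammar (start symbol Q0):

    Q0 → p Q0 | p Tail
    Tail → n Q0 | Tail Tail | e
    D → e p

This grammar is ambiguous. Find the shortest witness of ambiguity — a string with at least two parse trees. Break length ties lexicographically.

p e e e

length 2: no string has ≥2 trees
length 3: no string has ≥2 trees
length 4: p e e e has 2 parse trees

Two derivations of p e e e:
  Q0 ⇒ p Tail ⇒ p Tail Tail ⇒ p Tail Tail Tail ⇒ p e Tail Tail ⇒ p e e Tail ⇒ p e e e
  Q0 ⇒ p Tail ⇒ p Tail Tail ⇒ p e Tail ⇒ p e Tail Tail ⇒ p e e Tail ⇒ p e e e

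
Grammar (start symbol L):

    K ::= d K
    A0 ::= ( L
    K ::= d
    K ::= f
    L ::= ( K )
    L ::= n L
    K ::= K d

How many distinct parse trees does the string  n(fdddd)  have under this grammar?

1

Parse trees for n(fdddd):
  [L n [L ( [K [K [K [K [K f] d] d] d] d] )]]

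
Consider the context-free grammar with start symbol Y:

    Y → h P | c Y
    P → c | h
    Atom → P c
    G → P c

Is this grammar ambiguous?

(Atom, G are unreachable from Y, so their rules don't affect L(Y).) The reachable rules are right-linear with at most one rule per (nonterminal, next-terminal) pair. Each input token forces the next rule, so parsing is deterministic.

Unambiguous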